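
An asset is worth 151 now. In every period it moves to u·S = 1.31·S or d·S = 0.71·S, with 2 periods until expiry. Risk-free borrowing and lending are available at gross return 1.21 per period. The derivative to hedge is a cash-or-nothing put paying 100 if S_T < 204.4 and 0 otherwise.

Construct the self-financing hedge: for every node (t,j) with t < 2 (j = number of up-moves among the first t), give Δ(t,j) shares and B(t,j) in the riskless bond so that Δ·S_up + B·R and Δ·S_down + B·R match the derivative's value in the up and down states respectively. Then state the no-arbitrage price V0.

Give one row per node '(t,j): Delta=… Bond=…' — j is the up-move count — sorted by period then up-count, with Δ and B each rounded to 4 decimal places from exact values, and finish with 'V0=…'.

(0,0): Delta=-0.7602 Bond=135.6541
(1,0): Delta=0.0000 Bond=82.6446
(1,1): Delta=-0.8426 Bond=180.4408
V0=20.8699

The replicating-portfolio and risk-neutral prices coincide; use p* = (1.21−0.71)/(1.31−0.71) = 0.8333 for the latter.
Payoff layer (t=2): V(2,0)=100.0000, V(2,1)=100.0000, V(2,2)=0.0000
Node (1,0) S=107.2100: V=(p*·100.0000+(1−p*)·100.0000)/1.21=82.6446; Δ=(100.0000−100.0000)/(140.4451−76.1191)=0.0000; B=V−Δ·S=82.6446
Node (1,1) S=197.8100: V=(p*·0.0000+(1−p*)·100.0000)/1.21=13.7741; Δ=(0.0000−100.0000)/(259.1311−140.4451)=-0.8426; B=V−Δ·S=180.4408
Node (0,0) S=151.0000: V=(p*·13.7741+(1−p*)·82.6446)/1.21=20.8699; Δ=(13.7741−82.6446)/(197.8100−107.2100)=-0.7602; B=V−Δ·S=135.6541
Each (Δ,B) replicates both successor values, so the strategy is self-financing and V0 is arbitrage-free.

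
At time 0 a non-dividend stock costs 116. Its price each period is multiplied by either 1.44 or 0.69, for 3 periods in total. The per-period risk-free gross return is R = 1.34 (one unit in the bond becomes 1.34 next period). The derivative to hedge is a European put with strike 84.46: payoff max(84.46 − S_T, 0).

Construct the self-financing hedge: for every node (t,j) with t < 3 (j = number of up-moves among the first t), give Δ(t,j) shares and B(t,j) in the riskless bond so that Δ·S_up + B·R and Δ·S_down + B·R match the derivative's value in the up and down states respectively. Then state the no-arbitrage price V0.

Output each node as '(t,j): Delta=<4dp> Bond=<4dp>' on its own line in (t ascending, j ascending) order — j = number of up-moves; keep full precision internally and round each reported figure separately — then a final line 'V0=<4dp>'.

(0,0): Delta=-0.0120 Bond=1.5336
(1,0): Delta=-0.1218 Bond=10.8424
(1,1): Delta=-0.0039 Bond=0.7032
(2,0): Delta=-1.0000 Bond=63.0299
(2,1): Delta=-0.0571 Bond=7.0671
(2,2): Delta=0.0000 Bond=0.0000
V0=0.1404

Risk-neutral probability p* = (R−d)/(u−d) = (1.34−0.69)/(1.44−0.69) = 0.8667.
At expiry t=3: V(3,0)=46.3530, V(3,1)=4.9323, V(3,2)=0.0000, V(3,3)=0.0000
(2,0): S=55.2276. Δ = (V_up−V_dn)/(S_up−S_dn) = (4.9323−46.3530)/(79.5277−38.1070) = -1.0000. V = [p*·4.9323 + (1−p*)·46.3530]/1.34 = 7.8023. B = V − Δ·S = 63.0299.
(2,1): S=115.2576. Δ = (V_up−V_dn)/(S_up−S_dn) = (0.0000−4.9323)/(165.9709−79.5277) = -0.0571. V = [p*·0.0000 + (1−p*)·4.9323]/1.34 = 0.4908. B = V − Δ·S = 7.0671.
(2,2): S=240.5376. Δ = (V_up−V_dn)/(S_up−S_dn) = (0.0000−0.0000)/(346.3741−165.9709) = 0.0000. V = [p*·0.0000 + (1−p*)·0.0000]/1.34 = 0.0000. B = V − Δ·S = 0.0000.
(1,0): S=80.0400. Δ = (V_up−V_dn)/(S_up−S_dn) = (0.4908−7.8023)/(115.2576−55.2276) = -0.1218. V = [p*·0.4908 + (1−p*)·7.8023]/1.34 = 1.0938. B = V − Δ·S = 10.8424.
(1,1): S=167.0400. Δ = (V_up−V_dn)/(S_up−S_dn) = (0.0000−0.4908)/(240.5376−115.2576) = -0.0039. V = [p*·0.0000 + (1−p*)·0.4908]/1.34 = 0.0488. B = V − Δ·S = 0.7032.
(0,0): S=116.0000. Δ = (V_up−V_dn)/(S_up−S_dn) = (0.0488−1.0938)/(167.0400−80.0400) = -0.0120. V = [p*·0.0488 + (1−p*)·1.0938]/1.34 = 0.1404. B = V − Δ·S = 1.5336.
Root portfolio cost Δ·116+B reproduces V0=0.1404.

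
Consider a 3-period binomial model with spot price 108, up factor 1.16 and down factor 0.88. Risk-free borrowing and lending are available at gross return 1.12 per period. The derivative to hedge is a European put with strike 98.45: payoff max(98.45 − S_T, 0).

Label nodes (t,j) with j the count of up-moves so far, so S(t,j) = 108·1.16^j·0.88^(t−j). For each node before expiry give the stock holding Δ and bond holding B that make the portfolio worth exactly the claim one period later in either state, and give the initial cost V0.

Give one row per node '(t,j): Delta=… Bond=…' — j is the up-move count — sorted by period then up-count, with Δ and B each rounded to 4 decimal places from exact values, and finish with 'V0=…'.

(0,0): Delta=-0.0219 Bond=2.4651
(1,0): Delta=-0.1535 Bond=15.2690
(1,1): Delta=-0.0052 Bond=0.6762
(2,0): Delta=-1.0000 Bond=87.9018
(2,1): Delta=-0.0464 Bond=5.3013
(2,2): Delta=0.0000 Bond=0.0000
V0=0.1051

The replicating-portfolio and risk-neutral prices coincide; use p* = (1.12−0.88)/(1.16−0.88) = 0.8571 for the latter.
Payoff layer (t=3): V(3,0)=24.8510, V(3,1)=1.4332, V(3,2)=0.0000, V(3,3)=0.0000
  t=2,j=0: stock 83.6352 → up 97.0168 (V=1.4332), down 73.5990 (V=24.8510). Price 4.2666; hedge Δ=-1.0000, bond B=87.9018.
  t=2,j=1: stock 110.2464 → up 127.8858 (V=0.0000), down 97.0168 (V=1.4332). Price 0.1828; hedge Δ=-0.0464, bond B=5.3013.
  t=2,j=2: stock 145.3248 → up 168.5768 (V=0.0000), down 127.8858 (V=0.0000). Price 0.0000; hedge Δ=0.0000, bond B=0.0000.
  t=1,j=0: stock 95.0400 → up 110.2464 (V=0.1828), down 83.6352 (V=4.2666). Price 0.6841; hedge Δ=-0.1535, bond B=15.2690.
  t=1,j=1: stock 125.2800 → up 145.3248 (V=0.0000), down 110.2464 (V=0.1828). Price 0.0233; hedge Δ=-0.0052, bond B=0.6762.
  t=0,j=0: stock 108.0000 → up 125.2800 (V=0.0233), down 95.0400 (V=0.6841). Price 0.1051; hedge Δ=-0.0219, bond B=2.4651.
Self-financing check: at every node Δ·S+B equals the discounted successor values.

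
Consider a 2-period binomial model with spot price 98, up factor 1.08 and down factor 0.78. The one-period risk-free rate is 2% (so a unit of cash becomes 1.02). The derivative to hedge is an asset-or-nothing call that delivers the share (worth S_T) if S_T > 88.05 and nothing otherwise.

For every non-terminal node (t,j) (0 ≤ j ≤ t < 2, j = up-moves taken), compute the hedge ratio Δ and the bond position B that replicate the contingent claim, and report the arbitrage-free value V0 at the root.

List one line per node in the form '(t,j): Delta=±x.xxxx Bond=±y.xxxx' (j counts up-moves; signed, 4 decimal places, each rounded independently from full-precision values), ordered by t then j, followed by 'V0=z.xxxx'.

(0,0): Delta=3.0494 Bond=-228.5265
(1,0): Delta=0.0000 Bond=0.0000
(1,1): Delta=3.6000 Bond=-291.3713
V0=70.3158

Since d<R<u, set p* = (R−d)/(u−d) = 0.8000; price each node as the discounted p*-expectation of its children.
Payoff layer (t=2): V(2,0)=0.0000, V(2,1)=0.0000, V(2,2)=114.3072
  t=1,j=0: stock 76.4400 → up 82.5552 (V=0.0000), down 59.6232 (V=0.0000). Price 0.0000; hedge Δ=0.0000, bond B=0.0000.
  t=1,j=1: stock 105.8400 → up 114.3072 (V=114.3072), down 82.5552 (V=0.0000). Price 89.6527; hedge Δ=3.6000, bond B=-291.3713.
  t=0,j=0: stock 98.0000 → up 105.8400 (V=89.6527), down 76.4400 (V=0.0000). Price 70.3158; hedge Δ=3.0494, bond B=-228.5265.
Check: Δ(0,0)·S0 + B(0,0) = 70.3158 = V0.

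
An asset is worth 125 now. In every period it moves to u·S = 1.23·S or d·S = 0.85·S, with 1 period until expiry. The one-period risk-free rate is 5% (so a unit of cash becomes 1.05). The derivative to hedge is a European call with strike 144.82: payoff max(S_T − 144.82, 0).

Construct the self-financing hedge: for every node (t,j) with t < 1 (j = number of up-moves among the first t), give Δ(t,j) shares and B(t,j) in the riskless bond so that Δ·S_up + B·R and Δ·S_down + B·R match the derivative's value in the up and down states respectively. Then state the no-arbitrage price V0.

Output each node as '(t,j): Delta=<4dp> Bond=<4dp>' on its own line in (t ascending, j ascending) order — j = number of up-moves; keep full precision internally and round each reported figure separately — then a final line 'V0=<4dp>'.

(0,0): Delta=0.1880 Bond=-19.0238
V0=4.4762

Risk-neutral probability p* = (R−d)/(u−d) = (1.05−0.85)/(1.23−0.85) = 0.5263.
Terminal values V(1,·): V(1,0)=0.0000, V(1,1)=8.9300
  t=0,j=0: stock 125.0000 → up 153.7500 (V=8.9300), down 106.2500 (V=0.0000). Price 4.4762; hedge Δ=0.1880, bond B=-19.0238.
Self-financing check: at every node Δ·S+B equals the discounted successor values.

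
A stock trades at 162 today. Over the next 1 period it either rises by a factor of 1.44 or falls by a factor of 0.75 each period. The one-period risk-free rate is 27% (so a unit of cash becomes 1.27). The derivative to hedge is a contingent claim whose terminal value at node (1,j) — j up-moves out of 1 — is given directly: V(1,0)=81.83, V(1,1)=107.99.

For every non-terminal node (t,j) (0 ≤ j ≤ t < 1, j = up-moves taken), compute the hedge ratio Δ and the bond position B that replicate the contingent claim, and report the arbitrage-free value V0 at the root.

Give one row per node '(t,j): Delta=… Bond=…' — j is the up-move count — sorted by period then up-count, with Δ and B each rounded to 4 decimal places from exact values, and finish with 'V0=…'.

(0,0): Delta=0.2340 Bond=42.0435
V0=79.9565

Risk-neutral probability p* = (R−d)/(u−d) = (1.27−0.75)/(1.44−0.75) = 0.7536.
Terminal payoffs: V(1,0)=81.8300, V(1,1)=107.9900
(0,0): S=162.0000. Δ = (V_up−V_dn)/(S_up−S_dn) = (107.9900−81.8300)/(233.2800−121.5000) = 0.2340. V = [p*·107.9900 + (1−p*)·81.8300]/1.27 = 79.9565. B = V − Δ·S = 42.0435.
Check: Δ(0,0)·S0 + B(0,0) = 79.9565 = V0.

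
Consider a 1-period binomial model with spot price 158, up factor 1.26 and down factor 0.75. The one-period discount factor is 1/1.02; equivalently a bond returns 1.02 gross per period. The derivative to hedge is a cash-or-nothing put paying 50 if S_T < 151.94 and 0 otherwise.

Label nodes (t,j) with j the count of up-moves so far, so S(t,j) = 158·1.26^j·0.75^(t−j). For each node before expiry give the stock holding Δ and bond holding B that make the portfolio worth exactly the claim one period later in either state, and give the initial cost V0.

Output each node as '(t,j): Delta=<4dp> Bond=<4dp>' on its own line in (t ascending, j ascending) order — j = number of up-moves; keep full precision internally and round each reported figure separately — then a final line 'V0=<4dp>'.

(0,0): Delta=-0.6205 Bond=121.1073
V0=23.0681

No-arbitrage ⇒ martingale measure with p* = (R−d)/(u−d) = 0.5294.
Terminal values V(1,·): V(1,0)=50.0000, V(1,1)=0.0000
Node (0,0) S=158.0000: V=(p*·0.0000+(1−p*)·50.0000)/1.02=23.0681; Δ=(0.0000−50.0000)/(199.0800−118.5000)=-0.6205; B=V−Δ·S=121.1073
Each (Δ,B) replicates both successor values, so the strategy is self-financing and V0 is arbitrage-free.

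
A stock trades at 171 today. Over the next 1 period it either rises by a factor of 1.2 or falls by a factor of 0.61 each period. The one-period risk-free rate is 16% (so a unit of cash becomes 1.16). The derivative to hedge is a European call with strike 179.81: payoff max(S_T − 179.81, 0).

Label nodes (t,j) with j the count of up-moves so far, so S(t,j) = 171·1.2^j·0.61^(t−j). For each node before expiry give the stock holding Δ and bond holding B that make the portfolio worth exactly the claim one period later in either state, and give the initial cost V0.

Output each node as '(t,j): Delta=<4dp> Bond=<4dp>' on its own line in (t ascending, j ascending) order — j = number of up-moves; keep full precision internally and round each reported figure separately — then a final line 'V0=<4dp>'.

(0,0): Delta=0.2517 Bond=-22.6299
V0=20.4040

Under the risk-neutral measure, an up-move has probability p* = (R−d)/(u−d) = 0.9322 and values discount at R = 1.16.
Terminal payoffs: V(1,0)=0.0000, V(1,1)=25.3900
  t=0,j=0: stock 171.0000 → up 205.2000 (V=25.3900), down 104.3100 (V=0.0000). Price 20.4040; hedge Δ=0.2517, bond B=-22.6299.
Self-financing check: at every node Δ·S+B equals the discounted successor values.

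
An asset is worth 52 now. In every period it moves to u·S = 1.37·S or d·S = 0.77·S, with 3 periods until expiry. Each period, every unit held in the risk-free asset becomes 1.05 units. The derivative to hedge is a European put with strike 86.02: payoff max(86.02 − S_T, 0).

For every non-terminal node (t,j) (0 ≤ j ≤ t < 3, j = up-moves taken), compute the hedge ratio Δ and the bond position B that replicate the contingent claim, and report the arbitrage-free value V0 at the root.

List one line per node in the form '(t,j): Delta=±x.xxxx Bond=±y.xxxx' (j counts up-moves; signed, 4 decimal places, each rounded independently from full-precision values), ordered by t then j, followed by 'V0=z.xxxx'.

(0,0): Delta=-0.6981 Bond=62.7936
(1,0): Delta=-1.0000 Bond=78.0227
(1,1): Delta=-0.5041 Bond=52.1168
(2,0): Delta=-1.0000 Bond=81.9238
(2,1): Delta=-1.0000 Bond=81.9238
(2,2): Delta=-0.1856 Bond=23.6356
V0=26.4941

Risk-neutral probability p* = (R−d)/(u−d) = (1.05−0.77)/(1.37−0.77) = 0.4667.
Terminal values V(3,·): V(3,0)=62.2803, V(3,1)=43.7818, V(3,2)=10.8689, V(3,3)=0.0000
(2,0): S=30.8308. Δ = (V_up−V_dn)/(S_up−S_dn) = (43.7818−62.2803)/(42.2382−23.7397) = -1.0000. V = [p*·43.7818 + (1−p*)·62.2803]/1.05 = 51.0930. B = V − Δ·S = 81.9238.
(2,1): S=54.8548. Δ = (V_up−V_dn)/(S_up−S_dn) = (10.8689−43.7818)/(75.1511−42.2382) = -1.0000. V = [p*·10.8689 + (1−p*)·43.7818]/1.05 = 27.0690. B = V − Δ·S = 81.9238.
(2,2): S=97.5988. Δ = (V_up−V_dn)/(S_up−S_dn) = (0.0000−10.8689)/(133.7104−75.1511) = -0.1856. V = [p*·0.0000 + (1−p*)·10.8689]/1.05 = 5.5207. B = V − Δ·S = 23.6356.
(1,0): S=40.0400. Δ = (V_up−V_dn)/(S_up−S_dn) = (27.0690−51.0930)/(54.8548−30.8308) = -1.0000. V = [p*·27.0690 + (1−p*)·51.0930]/1.05 = 37.9827. B = V − Δ·S = 78.0227.
(1,1): S=71.2400. Δ = (V_up−V_dn)/(S_up−S_dn) = (5.5207−27.0690)/(97.5988−54.8548) = -0.5041. V = [p*·5.5207 + (1−p*)·27.0690]/1.05 = 16.2030. B = V − Δ·S = 52.1168.
(0,0): S=52.0000. Δ = (V_up−V_dn)/(S_up−S_dn) = (16.2030−37.9827)/(71.2400−40.0400) = -0.6981. V = [p*·16.2030 + (1−p*)·37.9827]/1.05 = 26.4941. B = V − Δ·S = 62.7936.
Each (Δ,B) replicates both successor values, so the strategy is self-financing and V0 is arbitrage-free.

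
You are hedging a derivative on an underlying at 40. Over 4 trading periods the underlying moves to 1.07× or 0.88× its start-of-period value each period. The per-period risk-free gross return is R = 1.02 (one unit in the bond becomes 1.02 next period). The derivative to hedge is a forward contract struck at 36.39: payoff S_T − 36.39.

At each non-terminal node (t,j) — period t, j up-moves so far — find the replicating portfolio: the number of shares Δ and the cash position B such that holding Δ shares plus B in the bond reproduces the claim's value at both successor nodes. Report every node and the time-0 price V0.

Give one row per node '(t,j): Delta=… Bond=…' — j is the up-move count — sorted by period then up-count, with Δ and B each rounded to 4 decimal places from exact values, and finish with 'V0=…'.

The replicating-portfolio and risk-neutral prices coincide; use p* = (1.02−0.88)/(1.07−0.88) = 0.7368 for the latter.
At expiry t=4: V(4,0)=-12.4022, V(4,1)=-7.2230, V(4,2)=-0.9256, V(4,3)=6.7315, V(4,4)=16.0418
  t=3,j=0: stock 27.2589 → up 29.1670 (V=-7.2230), down 23.9878 (V=-12.4022). Price -8.4176; hedge Δ=1.0000, bond B=-35.6765.
  t=3,j=1: stock 33.1443 → up 35.4644 (V=-0.9256), down 29.1670 (V=-7.2230). Price -2.5322; hedge Δ=1.0000, bond B=-35.6765.
  t=3,j=2: stock 40.3005 → up 43.1215 (V=6.7315), down 35.4644 (V=-0.9256). Price 4.6240; hedge Δ=1.0000, bond B=-35.6765.
  t=3,j=3: stock 49.0017 → up 52.4318 (V=16.0418), down 43.1215 (V=6.7315). Price 13.3252; hedge Δ=1.0000, bond B=-35.6765.
  t=2,j=0: stock 30.9760 → up 33.1443 (V=-2.5322), down 27.2589 (V=-8.4176). Price -4.0009; hedge Δ=1.0000, bond B=-34.9769.
  t=2,j=1: stock 37.6640 → up 40.3005 (V=4.6240), down 33.1443 (V=-2.5322). Price 2.6871; hedge Δ=1.0000, bond B=-34.9769.
  t=2,j=2: stock 45.7960 → up 49.0017 (V=13.3252), down 40.3005 (V=4.6240). Price 10.8191; hedge Δ=1.0000, bond B=-34.9769.
  t=1,j=0: stock 35.2000 → up 37.6640 (V=2.6871), down 30.9760 (V=-4.0009). Price 0.9089; hedge Δ=1.0000, bond B=-34.2911.
  t=1,j=1: stock 42.8000 → up 45.7960 (V=10.8191), down 37.6640 (V=2.6871). Price 8.5089; hedge Δ=1.0000, bond B=-34.2911.
  t=0,j=0: stock 40.0000 → up 42.8000 (V=8.5089), down 35.2000 (V=0.9089). Price 6.3813; hedge Δ=1.0000, bond B=-33.6187.
The time-0 hedge costs 6.3813, which is the no-arbitrage price.

(0,0): Delta=1.0000 Bond=-33.6187
(1,0): Delta=1.0000 Bond=-34.2911
(1,1): Delta=1.0000 Bond=-34.2911
(2,0): Delta=1.0000 Bond=-34.9769
(2,1): Delta=1.0000 Bond=-34.9769
(2,2): Delta=1.0000 Bond=-34.9769
(3,0): Delta=1.0000 Bond=-35.6765
(3,1): Delta=1.0000 Bond=-35.6765
(3,2): Delta=1.0000 Bond=-35.6765
(3,3): Delta=1.0000 Bond=-35.6765
V0=6.3813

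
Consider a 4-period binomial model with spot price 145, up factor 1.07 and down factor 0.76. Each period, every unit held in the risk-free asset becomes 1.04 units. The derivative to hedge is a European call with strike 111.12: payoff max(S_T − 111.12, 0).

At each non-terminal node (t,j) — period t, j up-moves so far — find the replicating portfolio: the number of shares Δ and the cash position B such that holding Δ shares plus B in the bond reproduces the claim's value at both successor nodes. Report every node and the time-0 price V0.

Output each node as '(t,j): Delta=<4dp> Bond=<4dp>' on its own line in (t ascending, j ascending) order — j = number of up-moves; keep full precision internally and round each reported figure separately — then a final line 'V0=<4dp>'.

Risk-neutral probability p* = (R−d)/(u−d) = (1.04−0.76)/(1.07−0.76) = 0.9032.
Payoff layer (t=4): V(4,0)=0.0000, V(4,1)=0.0000, V(4,2)=0.0000, V(4,3)=23.8797, V(4,4)=78.9454
(3,0): S=63.6515. Δ = (V_up−V_dn)/(S_up−S_dn) = (0.0000−0.0000)/(68.1071−48.3752) = 0.0000. V = [p*·0.0000 + (1−p*)·0.0000]/1.04 = 0.0000. B = V − Δ·S = 0.0000.
(3,1): S=89.6146. Δ = (V_up−V_dn)/(S_up−S_dn) = (0.0000−0.0000)/(95.8877−68.1071) = 0.0000. V = [p*·0.0000 + (1−p*)·0.0000]/1.04 = 0.0000. B = V − Δ·S = 0.0000.
(3,2): S=126.1680. Δ = (V_up−V_dn)/(S_up−S_dn) = (23.8797−0.0000)/(134.9997−95.8877) = 0.6105. V = [p*·23.8797 + (1−p*)·0.0000]/1.04 = 20.7392. B = V − Δ·S = -56.2922.
(3,3): S=177.6312. Δ = (V_up−V_dn)/(S_up−S_dn) = (78.9454−23.8797)/(190.0654−134.9997) = 1.0000. V = [p*·78.9454 + (1−p*)·23.8797]/1.04 = 70.7851. B = V − Δ·S = -106.8462.
(2,0): S=83.7520. Δ = (V_up−V_dn)/(S_up−S_dn) = (0.0000−0.0000)/(89.6146−63.6515) = 0.0000. V = [p*·0.0000 + (1−p*)·0.0000]/1.04 = 0.0000. B = V − Δ·S = 0.0000.
(2,1): S=117.9140. Δ = (V_up−V_dn)/(S_up−S_dn) = (20.7392−0.0000)/(126.1680−89.6146) = 0.5674. V = [p*·20.7392 + (1−p*)·0.0000]/1.04 = 18.0117. B = V − Δ·S = -48.8890.
(2,2): S=166.0105. Δ = (V_up−V_dn)/(S_up−S_dn) = (70.7851−20.7392)/(177.6312−126.1680) = 0.9725. V = [p*·70.7851 + (1−p*)·20.7392]/1.04 = 63.4057. B = V − Δ·S = -98.0325.
(1,0): S=110.2000. Δ = (V_up−V_dn)/(S_up−S_dn) = (18.0117−0.0000)/(117.9140−83.7520) = 0.5272. V = [p*·18.0117 + (1−p*)·0.0000]/1.04 = 15.6429. B = V − Δ·S = -42.4594.
(1,1): S=155.1500. Δ = (V_up−V_dn)/(S_up−S_dn) = (63.4057−18.0117)/(166.0105−117.9140) = 0.9438. V = [p*·63.4057 + (1−p*)·18.0117]/1.04 = 56.7430. B = V − Δ·S = -89.6891.
(0,0): S=145.0000. Δ = (V_up−V_dn)/(S_up−S_dn) = (56.7430−15.6429)/(155.1500−110.2000) = 0.9144. V = [p*·56.7430 + (1−p*)·15.6429]/1.04 = 50.7361. B = V − Δ·S = -81.8447.
The time-0 hedge costs 50.7361, which is the no-arbitrage price.

(0,0): Delta=0.9144 Bond=-81.8447
(1,0): Delta=0.5272 Bond=-42.4594
(1,1): Delta=0.9438 Bond=-89.6891
(2,0): Delta=0.0000 Bond=0.0000
(2,1): Delta=0.5674 Bond=-48.8890
(2,2): Delta=0.9725 Bond=-98.0325
(3,0): Delta=0.0000 Bond=0.0000
(3,1): Delta=0.0000 Bond=0.0000
(3,2): Delta=0.6105 Bond=-56.2922
(3,3): Delta=1.0000 Bond=-106.8462
V0=50.7361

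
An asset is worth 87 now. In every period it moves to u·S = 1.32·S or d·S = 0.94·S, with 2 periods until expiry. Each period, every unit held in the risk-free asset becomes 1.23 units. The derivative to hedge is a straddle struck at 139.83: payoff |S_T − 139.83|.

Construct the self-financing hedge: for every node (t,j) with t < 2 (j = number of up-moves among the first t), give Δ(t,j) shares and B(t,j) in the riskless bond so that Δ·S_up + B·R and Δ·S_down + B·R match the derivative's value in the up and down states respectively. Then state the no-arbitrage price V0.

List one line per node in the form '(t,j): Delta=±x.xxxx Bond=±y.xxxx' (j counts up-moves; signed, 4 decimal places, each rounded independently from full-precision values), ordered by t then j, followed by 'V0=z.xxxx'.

(0,0): Delta=-0.5586 Bond=63.0796
(1,0): Delta=-1.0000 Bond=113.6829
(1,1): Delta=-0.4611 Bond=66.3861
V0=14.4785

Risk-neutral probability p* = (R−d)/(u−d) = (1.23−0.94)/(1.32−0.94) = 0.7632.
Payoff layer (t=2): V(2,0)=62.9568, V(2,1)=31.8804, V(2,2)=11.7588
(1,0): S=81.7800. Δ = (V_up−V_dn)/(S_up−S_dn) = (31.8804−62.9568)/(107.9496−76.8732) = -1.0000. V = [p*·31.8804 + (1−p*)·62.9568]/1.23 = 31.9029. B = V − Δ·S = 113.6829.
(1,1): S=114.8400. Δ = (V_up−V_dn)/(S_up−S_dn) = (11.7588−31.8804)/(151.5888−107.9496) = -0.4611. V = [p*·11.7588 + (1−p*)·31.8804]/1.23 = 13.4345. B = V − Δ·S = 66.3861.
(0,0): S=87.0000. Δ = (V_up−V_dn)/(S_up−S_dn) = (13.4345−31.9029)/(114.8400−81.7800) = -0.5586. V = [p*·13.4345 + (1−p*)·31.9029]/1.23 = 14.4785. B = V − Δ·S = 63.0796.
Check: Δ(0,0)·S0 + B(0,0) = 14.4785 = V0.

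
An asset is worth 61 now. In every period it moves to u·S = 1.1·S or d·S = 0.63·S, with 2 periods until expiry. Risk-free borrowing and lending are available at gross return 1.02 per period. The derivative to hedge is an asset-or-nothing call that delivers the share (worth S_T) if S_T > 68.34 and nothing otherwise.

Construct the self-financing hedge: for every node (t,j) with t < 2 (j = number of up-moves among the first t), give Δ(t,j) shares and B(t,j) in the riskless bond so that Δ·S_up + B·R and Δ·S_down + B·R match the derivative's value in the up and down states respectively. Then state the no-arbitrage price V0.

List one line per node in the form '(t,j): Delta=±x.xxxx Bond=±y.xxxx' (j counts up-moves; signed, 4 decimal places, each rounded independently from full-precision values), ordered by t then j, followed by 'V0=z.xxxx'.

(0,0): Delta=2.0944 Bond=-78.9086
(1,0): Delta=0.0000 Bond=0.0000
(1,1): Delta=2.3404 Bond=-96.9969
V0=48.8482

Since d<R<u, set p* = (R−d)/(u−d) = 0.8298; price each node as the discounted p*-expectation of its children.
At expiry t=2: V(2,0)=0.0000, V(2,1)=0.0000, V(2,2)=73.8100
  t=1,j=0: stock 38.4300 → up 42.2730 (V=0.0000), down 24.2109 (V=0.0000). Price 0.0000; hedge Δ=0.0000, bond B=0.0000.
  t=1,j=1: stock 67.1000 → up 73.8100 (V=73.8100), down 42.2730 (V=0.0000). Price 60.0457; hedge Δ=2.3404, bond B=-96.9969.
  t=0,j=0: stock 61.0000 → up 67.1000 (V=60.0457), down 38.4300 (V=0.0000). Price 48.8482; hedge Δ=2.0944, bond B=-78.9086.
Root portfolio cost Δ·61+B reproduces V0=48.8482.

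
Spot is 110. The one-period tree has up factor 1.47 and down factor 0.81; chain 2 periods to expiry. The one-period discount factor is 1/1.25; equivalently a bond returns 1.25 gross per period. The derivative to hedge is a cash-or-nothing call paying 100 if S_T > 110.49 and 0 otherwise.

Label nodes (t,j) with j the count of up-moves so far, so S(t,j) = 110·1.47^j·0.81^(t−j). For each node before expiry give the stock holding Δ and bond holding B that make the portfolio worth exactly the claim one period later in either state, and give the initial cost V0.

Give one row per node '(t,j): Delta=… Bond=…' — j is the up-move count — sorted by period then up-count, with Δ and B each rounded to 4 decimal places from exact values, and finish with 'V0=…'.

(0,0): Delta=0.3673 Bond=16.4848
(1,0): Delta=1.7005 Bond=-98.1818
(1,1): Delta=0.0000 Bond=80.0000
V0=56.8889

The replicating-portfolio and risk-neutral prices coincide; use p* = (1.25−0.81)/(1.47−0.81) = 0.6667 for the latter.
At expiry t=2: V(2,0)=0.0000, V(2,1)=100.0000, V(2,2)=100.0000
  t=1,j=0: stock 89.1000 → up 130.9770 (V=100.0000), down 72.1710 (V=0.0000). Price 53.3333; hedge Δ=1.7005, bond B=-98.1818.
  t=1,j=1: stock 161.7000 → up 237.6990 (V=100.0000), down 130.9770 (V=100.0000). Price 80.0000; hedge Δ=0.0000, bond B=80.0000.
  t=0,j=0: stock 110.0000 → up 161.7000 (V=80.0000), down 89.1000 (V=53.3333). Price 56.8889; hedge Δ=0.3673, bond B=16.4848.
Root portfolio cost Δ·110+B reproduces V0=56.8889.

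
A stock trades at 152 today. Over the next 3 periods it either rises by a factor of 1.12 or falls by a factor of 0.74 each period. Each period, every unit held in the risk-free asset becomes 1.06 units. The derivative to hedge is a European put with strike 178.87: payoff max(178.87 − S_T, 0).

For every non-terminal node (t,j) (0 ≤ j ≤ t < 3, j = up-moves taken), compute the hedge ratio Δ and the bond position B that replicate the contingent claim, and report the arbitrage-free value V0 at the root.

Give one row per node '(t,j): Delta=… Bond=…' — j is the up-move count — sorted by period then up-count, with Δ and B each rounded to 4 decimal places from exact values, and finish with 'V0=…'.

(0,0): Delta=-0.6211 Bond=109.9730
(1,0): Delta=-1.0000 Bond=159.1937
(1,1): Delta=-0.5741 Bond=108.5797
(2,0): Delta=-1.0000 Bond=168.7453
(2,1): Delta=-1.0000 Bond=168.7453
(2,2): Delta=-0.5214 Bond=105.0350
V0=15.5707

The replicating-portfolio and risk-neutral prices coincide; use p* = (1.06−0.74)/(1.12−0.74) = 0.8421 for the latter.
Terminal values V(3,·): V(3,0)=117.2760, V(3,1)=85.6466, V(3,2)=37.7751, V(3,3)=0.0000
  t=2,j=0: stock 83.2352 → up 93.2234 (V=85.6466), down 61.5940 (V=117.2760). Price 85.5101; hedge Δ=-1.0000, bond B=168.7453.
  t=2,j=1: stock 125.9776 → up 141.0949 (V=37.7751), down 93.2234 (V=85.6466). Price 42.7677; hedge Δ=-1.0000, bond B=168.7453.
  t=2,j=2: stock 190.6688 → up 213.5491 (V=0.0000), down 141.0949 (V=37.7751). Price 5.6269; hedge Δ=-0.5214, bond B=105.0350.
  t=1,j=0: stock 112.4800 → up 125.9776 (V=42.7677), down 83.2352 (V=85.5101). Price 46.7137; hedge Δ=-1.0000, bond B=159.1937.
  t=1,j=1: stock 170.2400 → up 190.6688 (V=5.6269), down 125.9776 (V=42.7677). Price 10.8408; hedge Δ=-0.5741, bond B=108.5797.
  t=0,j=0: stock 152.0000 → up 170.2400 (V=10.8408), down 112.4800 (V=46.7137). Price 15.5707; hedge Δ=-0.6211, bond B=109.9730.
The time-0 hedge costs 15.5707, which is the no-arbitrage price.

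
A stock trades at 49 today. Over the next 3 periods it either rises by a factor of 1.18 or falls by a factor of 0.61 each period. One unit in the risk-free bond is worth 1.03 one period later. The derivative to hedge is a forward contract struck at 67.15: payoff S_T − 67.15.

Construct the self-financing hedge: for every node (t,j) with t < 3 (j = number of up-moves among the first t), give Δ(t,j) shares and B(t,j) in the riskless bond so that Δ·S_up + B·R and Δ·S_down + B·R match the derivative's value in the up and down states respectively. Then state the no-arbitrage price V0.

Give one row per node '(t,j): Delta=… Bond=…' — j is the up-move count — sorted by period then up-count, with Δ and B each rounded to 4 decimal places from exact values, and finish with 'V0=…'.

Risk-neutral probability p* = (R−d)/(u−d) = (1.03−0.61)/(1.18−0.61) = 0.7368.
At expiry t=3: V(3,0)=-56.0279, V(3,1)=-45.6352, V(3,2)=-25.5312, V(3,3)=13.3586
  t=2,j=0: stock 18.2329 → up 21.5148 (V=-45.6352), down 11.1221 (V=-56.0279). Price -46.9613; hedge Δ=1.0000, bond B=-65.1942.
  t=2,j=1: stock 35.2702 → up 41.6188 (V=-25.5312), down 21.5148 (V=-45.6352). Price -29.9240; hedge Δ=1.0000, bond B=-65.1942.
  t=2,j=2: stock 68.2276 → up 80.5086 (V=13.3586), down 41.6188 (V=-25.5312). Price 3.0334; hedge Δ=1.0000, bond B=-65.1942.
  t=1,j=0: stock 29.8900 → up 35.2702 (V=-29.9240), down 18.2329 (V=-46.9613). Price -33.4053; hedge Δ=1.0000, bond B=-63.2953.
  t=1,j=1: stock 57.8200 → up 68.2276 (V=3.0334), down 35.2702 (V=-29.9240). Price -5.4753; hedge Δ=1.0000, bond B=-63.2953.
  t=0,j=0: stock 49.0000 → up 57.8200 (V=-5.4753), down 29.8900 (V=-33.4053). Price -12.4518; hedge Δ=1.0000, bond B=-61.4518.
The time-0 hedge costs -12.4518, which is the no-arbitrage price.

(0,0): Delta=1.0000 Bond=-61.4518
(1,0): Delta=1.0000 Bond=-63.2953
(1,1): Delta=1.0000 Bond=-63.2953
(2,0): Delta=1.0000 Bond=-65.1942
(2,1): Delta=1.0000 Bond=-65.1942
(2,2): Delta=1.0000 Bond=-65.1942
V0=-12.4518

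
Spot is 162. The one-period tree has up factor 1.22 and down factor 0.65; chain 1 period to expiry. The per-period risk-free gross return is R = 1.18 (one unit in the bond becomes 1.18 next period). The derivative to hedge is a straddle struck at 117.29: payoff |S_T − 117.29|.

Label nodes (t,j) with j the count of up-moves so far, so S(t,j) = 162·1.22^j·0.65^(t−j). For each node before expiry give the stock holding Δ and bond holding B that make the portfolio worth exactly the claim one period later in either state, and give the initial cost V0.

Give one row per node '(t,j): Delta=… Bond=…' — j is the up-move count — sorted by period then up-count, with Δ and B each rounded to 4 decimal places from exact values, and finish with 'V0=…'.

(0,0): Delta=0.7403 Bond=-55.9020
V0=64.0278

The replicating-portfolio and risk-neutral prices coincide; use p* = (1.18−0.65)/(1.22−0.65) = 0.9298 for the latter.
Terminal payoffs: V(1,0)=11.9900, V(1,1)=80.3500
(0,0): S=162.0000. Δ = (V_up−V_dn)/(S_up−S_dn) = (80.3500−11.9900)/(197.6400−105.3000) = 0.7403. V = [p*·80.3500 + (1−p*)·11.9900]/1.18 = 64.0278. B = V − Δ·S = -55.9020.
Each (Δ,B) replicates both successor values, so the strategy is self-financing and V0 is arbitrage-free.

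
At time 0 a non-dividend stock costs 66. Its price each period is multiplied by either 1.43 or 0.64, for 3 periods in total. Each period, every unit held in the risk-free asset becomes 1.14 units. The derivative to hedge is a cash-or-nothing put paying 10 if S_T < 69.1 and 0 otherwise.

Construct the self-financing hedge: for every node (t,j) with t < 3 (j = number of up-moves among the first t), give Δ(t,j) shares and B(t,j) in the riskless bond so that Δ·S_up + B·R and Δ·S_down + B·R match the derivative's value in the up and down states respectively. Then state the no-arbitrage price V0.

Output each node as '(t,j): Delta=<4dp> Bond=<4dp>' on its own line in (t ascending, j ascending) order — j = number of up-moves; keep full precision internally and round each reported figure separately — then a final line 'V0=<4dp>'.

(0,0): Delta=-0.0686 Bond=6.5868
(1,0): Delta=-0.1664 Bond=11.6400
(1,1): Delta=-0.0432 Bond=5.1129
(2,0): Delta=0.0000 Bond=8.7719
(2,1): Delta=-0.2096 Bond=15.8783
(2,2): Delta=0.0000 Bond=0.0000
V0=2.0609

No-arbitrage ⇒ martingale measure with p* = (R−d)/(u−d) = 0.6329.
At expiry t=3: V(3,0)=10.0000, V(3,1)=10.0000, V(3,2)=0.0000, V(3,3)=0.0000
(2,0): S=27.0336. Δ = (V_up−V_dn)/(S_up−S_dn) = (10.0000−10.0000)/(38.6580−17.3015) = 0.0000. V = [p*·10.0000 + (1−p*)·10.0000]/1.14 = 8.7719. B = V − Δ·S = 8.7719.
(2,1): S=60.4032. Δ = (V_up−V_dn)/(S_up−S_dn) = (0.0000−10.0000)/(86.3766−38.6580) = -0.2096. V = [p*·0.0000 + (1−p*)·10.0000]/1.14 = 3.2201. B = V − Δ·S = 15.8783.
(2,2): S=134.9634. Δ = (V_up−V_dn)/(S_up−S_dn) = (0.0000−0.0000)/(192.9977−86.3766) = 0.0000. V = [p*·0.0000 + (1−p*)·0.0000]/1.14 = 0.0000. B = V − Δ·S = 0.0000.
(1,0): S=42.2400. Δ = (V_up−V_dn)/(S_up−S_dn) = (3.2201−8.7719)/(60.4032−27.0336) = -0.1664. V = [p*·3.2201 + (1−p*)·8.7719]/1.14 = 4.6124. B = V − Δ·S = 11.6400.
(1,1): S=94.3800. Δ = (V_up−V_dn)/(S_up−S_dn) = (0.0000−3.2201)/(134.9634−60.4032) = -0.0432. V = [p*·0.0000 + (1−p*)·3.2201]/1.14 = 1.0369. B = V − Δ·S = 5.1129.
(0,0): S=66.0000. Δ = (V_up−V_dn)/(S_up−S_dn) = (1.0369−4.6124)/(94.3800−42.2400) = -0.0686. V = [p*·1.0369 + (1−p*)·4.6124]/1.14 = 2.0609. B = V − Δ·S = 6.5868.
Each (Δ,B) replicates both successor values, so the strategy is self-financing and V0 is arbitrage-free.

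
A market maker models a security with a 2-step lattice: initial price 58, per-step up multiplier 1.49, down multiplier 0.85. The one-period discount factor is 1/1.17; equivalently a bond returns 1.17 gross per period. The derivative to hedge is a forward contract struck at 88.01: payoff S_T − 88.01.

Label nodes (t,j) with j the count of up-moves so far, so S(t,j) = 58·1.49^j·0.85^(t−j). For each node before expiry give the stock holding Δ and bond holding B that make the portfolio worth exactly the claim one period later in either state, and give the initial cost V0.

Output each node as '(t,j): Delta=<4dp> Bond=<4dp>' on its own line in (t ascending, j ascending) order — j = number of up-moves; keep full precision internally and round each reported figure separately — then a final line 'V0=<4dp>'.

(0,0): Delta=1.0000 Bond=-64.2925
(1,0): Delta=1.0000 Bond=-75.2222
(1,1): Delta=1.0000 Bond=-75.2222
V0=-6.2925

No-arbitrage ⇒ martingale measure with p* = (R−d)/(u−d) = 0.5000.
Terminal payoffs: V(2,0)=-46.1050, V(2,1)=-14.5530, V(2,2)=40.7558
Node (1,0) S=49.3000: V=(p*·-14.5530+(1−p*)·-46.1050)/1.17=-25.9222; Δ=(-14.5530−-46.1050)/(73.4570−41.9050)=1.0000; B=V−Δ·S=-75.2222
Node (1,1) S=86.4200: V=(p*·40.7558+(1−p*)·-14.5530)/1.17=11.1978; Δ=(40.7558−-14.5530)/(128.7658−73.4570)=1.0000; B=V−Δ·S=-75.2222
Node (0,0) S=58.0000: V=(p*·11.1978+(1−p*)·-25.9222)/1.17=-6.2925; Δ=(11.1978−-25.9222)/(86.4200−49.3000)=1.0000; B=V−Δ·S=-64.2925
Check: Δ(0,0)·S0 + B(0,0) = -6.2925 = V0.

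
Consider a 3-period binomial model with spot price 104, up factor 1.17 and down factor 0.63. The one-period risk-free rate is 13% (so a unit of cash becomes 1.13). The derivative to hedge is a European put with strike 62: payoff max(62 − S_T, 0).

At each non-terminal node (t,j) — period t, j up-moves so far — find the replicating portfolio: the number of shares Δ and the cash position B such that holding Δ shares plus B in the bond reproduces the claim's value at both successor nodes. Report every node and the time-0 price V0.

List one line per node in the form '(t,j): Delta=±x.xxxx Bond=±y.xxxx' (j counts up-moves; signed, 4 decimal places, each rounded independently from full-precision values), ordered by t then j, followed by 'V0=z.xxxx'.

(0,0): Delta=-0.0279 Bond=3.0588
(1,0): Delta=-0.3587 Bond=25.1293
(1,1): Delta=-0.0137 Bond=1.7226
(2,0): Delta=-1.0000 Bond=54.8673
(2,1): Delta=-0.3311 Bond=26.2784
(2,2): Delta=0.0000 Bond=0.0000
V0=0.1549

Since d<R<u, set p* = (R−d)/(u−d) = 0.9259; price each node as the discounted p*-expectation of its children.
Payoff layer (t=3): V(3,0)=35.9951, V(3,1)=13.7052, V(3,2)=0.0000, V(3,3)=0.0000
(2,0): S=41.2776. Δ = (V_up−V_dn)/(S_up−S_dn) = (13.7052−35.9951)/(48.2948−26.0049) = -1.0000. V = [p*·13.7052 + (1−p*)·35.9951]/1.13 = 13.5897. B = V − Δ·S = 54.8673.
(2,1): S=76.6584. Δ = (V_up−V_dn)/(S_up−S_dn) = (0.0000−13.7052)/(89.6903−48.2948) = -0.3311. V = [p*·0.0000 + (1−p*)·13.7052]/1.13 = 0.8984. B = V − Δ·S = 26.2784.
(2,2): S=142.3656. Δ = (V_up−V_dn)/(S_up−S_dn) = (0.0000−0.0000)/(166.5678−89.6903) = 0.0000. V = [p*·0.0000 + (1−p*)·0.0000]/1.13 = 0.0000. B = V − Δ·S = 0.0000.
(1,0): S=65.5200. Δ = (V_up−V_dn)/(S_up−S_dn) = (0.8984−13.5897)/(76.6584−41.2776) = -0.3587. V = [p*·0.8984 + (1−p*)·13.5897]/1.13 = 1.6270. B = V − Δ·S = 25.1293.
(1,1): S=121.6800. Δ = (V_up−V_dn)/(S_up−S_dn) = (0.0000−0.8984)/(142.3656−76.6584) = -0.0137. V = [p*·0.0000 + (1−p*)·0.8984]/1.13 = 0.0589. B = V − Δ·S = 1.7226.
(0,0): S=104.0000. Δ = (V_up−V_dn)/(S_up−S_dn) = (0.0589−1.6270)/(121.6800−65.5200) = -0.0279. V = [p*·0.0589 + (1−p*)·1.6270]/1.13 = 0.1549. B = V − Δ·S = 3.0588.
Check: Δ(0,0)·S0 + B(0,0) = 0.1549 = V0.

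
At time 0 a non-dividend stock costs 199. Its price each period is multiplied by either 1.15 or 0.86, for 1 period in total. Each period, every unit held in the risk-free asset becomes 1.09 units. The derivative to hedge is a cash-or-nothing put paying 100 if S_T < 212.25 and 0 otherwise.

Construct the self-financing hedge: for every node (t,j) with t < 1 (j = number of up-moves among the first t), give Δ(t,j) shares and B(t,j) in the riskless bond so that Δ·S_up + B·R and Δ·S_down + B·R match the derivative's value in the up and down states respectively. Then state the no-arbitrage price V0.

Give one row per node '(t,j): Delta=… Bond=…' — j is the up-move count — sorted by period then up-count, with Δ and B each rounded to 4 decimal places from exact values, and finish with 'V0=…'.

(0,0): Delta=-1.7328 Bond=363.8089
V0=18.9813

Risk-neutral probability p* = (R−d)/(u−d) = (1.09−0.86)/(1.15−0.86) = 0.7931.
Payoff layer (t=1): V(1,0)=100.0000, V(1,1)=0.0000
Node (0,0) S=199.0000: V=(p*·0.0000+(1−p*)·100.0000)/1.09=18.9813; Δ=(0.0000−100.0000)/(228.8500−171.1400)=-1.7328; B=V−Δ·S=363.8089
Root portfolio cost Δ·199+B reproduces V0=18.9813.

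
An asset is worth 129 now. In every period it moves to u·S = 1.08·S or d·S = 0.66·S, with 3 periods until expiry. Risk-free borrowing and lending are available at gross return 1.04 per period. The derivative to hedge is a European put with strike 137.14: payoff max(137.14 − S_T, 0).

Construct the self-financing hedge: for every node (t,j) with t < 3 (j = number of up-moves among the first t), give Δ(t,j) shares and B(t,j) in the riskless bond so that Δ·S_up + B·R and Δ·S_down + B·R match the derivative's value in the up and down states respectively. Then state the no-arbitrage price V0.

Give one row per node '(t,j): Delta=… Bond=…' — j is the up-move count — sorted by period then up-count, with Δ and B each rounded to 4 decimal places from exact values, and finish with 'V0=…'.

(0,0): Delta=-0.6457 Bond=92.9127
(1,0): Delta=-1.0000 Bond=126.7936
(1,1): Delta=-0.6229 Bond=93.4540
(2,0): Delta=-1.0000 Bond=131.8654
(2,1): Delta=-1.0000 Bond=131.8654
(2,2): Delta=-0.5987 Bond=93.5424
V0=9.6164

The replicating-portfolio and risk-neutral prices coincide; use p* = (1.04−0.66)/(1.08−0.66) = 0.9048 for the latter.
Terminal values V(3,·): V(3,0)=100.0530, V(3,1)=76.4522, V(3,2)=37.8327, V(3,3)=0.0000
  t=2,j=0: stock 56.1924 → up 60.6878 (V=76.4522), down 37.0870 (V=100.0530). Price 75.6730; hedge Δ=-1.0000, bond B=131.8654.
  t=2,j=1: stock 91.9512 → up 99.3073 (V=37.8327), down 60.6878 (V=76.4522). Price 39.9142; hedge Δ=-1.0000, bond B=131.8654.
  t=2,j=2: stock 150.4656 → up 162.5028 (V=0.0000), down 99.3073 (V=37.8327). Price 3.4645; hedge Δ=-0.5987, bond B=93.5424.
  t=1,j=0: stock 85.1400 → up 91.9512 (V=39.9142), down 56.1924 (V=75.6730). Price 41.6536; hedge Δ=-1.0000, bond B=126.7936.
  t=1,j=1: stock 139.3200 → up 150.4656 (V=3.4645), down 91.9512 (V=39.9142). Price 6.6692; hedge Δ=-0.6229, bond B=93.4540.
  t=0,j=0: stock 129.0000 → up 139.3200 (V=6.6692), down 85.1400 (V=41.6536). Price 9.6164; hedge Δ=-0.6457, bond B=92.9127.
Check: Δ(0,0)·S0 + B(0,0) = 9.6164 = V0.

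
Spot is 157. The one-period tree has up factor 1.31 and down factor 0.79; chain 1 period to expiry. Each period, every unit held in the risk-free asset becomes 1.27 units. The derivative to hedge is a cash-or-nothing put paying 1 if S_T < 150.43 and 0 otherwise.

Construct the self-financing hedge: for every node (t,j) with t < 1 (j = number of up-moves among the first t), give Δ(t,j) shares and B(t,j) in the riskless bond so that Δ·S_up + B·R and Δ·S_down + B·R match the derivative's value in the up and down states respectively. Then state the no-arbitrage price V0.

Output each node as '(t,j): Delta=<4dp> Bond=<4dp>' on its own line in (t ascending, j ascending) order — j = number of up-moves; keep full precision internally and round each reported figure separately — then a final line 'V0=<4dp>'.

No-arbitrage ⇒ martingale measure with p* = (R−d)/(u−d) = 0.9231.
Terminal payoffs: V(1,0)=1.0000, V(1,1)=0.0000
  t=0,j=0: stock 157.0000 → up 205.6700 (V=0.0000), down 124.0300 (V=1.0000). Price 0.0606; hedge Δ=-0.0122, bond B=1.9836.
Self-financing check: at every node Δ·S+B equals the discounted successor values.

(0,0): Delta=-0.0122 Bond=1.9836
V0=0.0606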